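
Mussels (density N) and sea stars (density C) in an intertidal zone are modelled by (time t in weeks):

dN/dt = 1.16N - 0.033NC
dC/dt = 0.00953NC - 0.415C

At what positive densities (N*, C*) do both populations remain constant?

N* ≈ 43.5, C* ≈ 35.2

Set dC/dt = 0 with C > 0: 0.00953N - 0.415 = 0, so N* = 0.415/0.00953 = 43.5.
Set dN/dt = 0 with N > 0: 1.16 - 0.033C = 0, so C* = 1.16/0.033 = 35.2.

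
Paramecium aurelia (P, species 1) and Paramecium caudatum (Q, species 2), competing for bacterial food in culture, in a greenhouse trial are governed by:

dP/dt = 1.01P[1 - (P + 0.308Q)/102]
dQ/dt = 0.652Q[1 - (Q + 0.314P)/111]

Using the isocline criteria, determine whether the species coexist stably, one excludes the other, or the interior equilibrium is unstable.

Compare the nullcline intercepts: K1/α12 = 102/0.308 = 331 > K2 = 111; K2/α21 = 111/0.314 = 354 > K1 = 102.
Since both inequalities hold, each species can invade when rare, so the interior equilibrium is stable.

stable coexistence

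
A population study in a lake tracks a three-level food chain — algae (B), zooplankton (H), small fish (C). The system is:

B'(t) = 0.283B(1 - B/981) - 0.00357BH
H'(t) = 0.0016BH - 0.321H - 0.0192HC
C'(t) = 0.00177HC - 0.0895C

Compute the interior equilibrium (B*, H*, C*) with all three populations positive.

From dC/dt = 0: 0.00177H* = 0.0895, so H* = 50.6.
From dB/dt = 0: 0.283(1 - B*/981) = 0.00357·50.6, giving B* = 981·(1 - 0.638) = 355.
From dH/dt = 0: 0.0016·355 - 0.321 = 0.0192C*, so C* = 0.247/0.0192 = 12.9.

B* ≈ 355, H* ≈ 50.6, C* ≈ 12.9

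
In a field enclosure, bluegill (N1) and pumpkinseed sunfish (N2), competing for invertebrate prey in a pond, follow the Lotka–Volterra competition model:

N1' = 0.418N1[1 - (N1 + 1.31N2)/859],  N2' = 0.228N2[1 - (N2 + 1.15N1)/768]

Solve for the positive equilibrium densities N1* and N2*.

Setting both brackets to zero gives the nullclines N1 + 1.31N2 = 859 and 1.15N1 + N2 = 768.
Substituting N2 = 768 - 1.15N1 into the first: N1(1 - 1.31·1.15) = 859 - 1.31·768.
So N1* = -147/-0.506 = 290, and then N2* = 768 - 1.15·290 = 434.

N1* ≈ 290, N2* ≈ 434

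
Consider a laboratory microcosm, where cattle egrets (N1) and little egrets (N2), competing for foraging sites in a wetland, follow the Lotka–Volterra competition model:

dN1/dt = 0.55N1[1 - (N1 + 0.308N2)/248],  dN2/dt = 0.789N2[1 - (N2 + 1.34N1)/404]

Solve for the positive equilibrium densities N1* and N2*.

N1* ≈ 210, N2* ≈ 122

Setting both brackets to zero gives the nullclines N1 + 0.308N2 = 248 and 1.34N1 + N2 = 404.
Substituting N2 = 404 - 1.34N1 into the first: N1(1 - 0.308·1.34) = 248 - 0.308·404.
So N1* = 124/0.587 = 210, and then N2* = 404 - 1.34·210 = 122.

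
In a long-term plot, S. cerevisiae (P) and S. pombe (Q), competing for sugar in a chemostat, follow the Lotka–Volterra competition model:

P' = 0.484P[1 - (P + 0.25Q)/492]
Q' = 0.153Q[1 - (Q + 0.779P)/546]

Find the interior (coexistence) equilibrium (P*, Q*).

Setting both brackets to zero gives the nullclines P + 0.25Q = 492 and 0.779P + Q = 546.
Substituting Q = 546 - 0.779P into the first: P(1 - 0.25·0.779) = 492 - 0.25·546.
So P* = 356/0.805 = 441, and then Q* = 546 - 0.779·441 = 202.

P* ≈ 441, Q* ≈ 202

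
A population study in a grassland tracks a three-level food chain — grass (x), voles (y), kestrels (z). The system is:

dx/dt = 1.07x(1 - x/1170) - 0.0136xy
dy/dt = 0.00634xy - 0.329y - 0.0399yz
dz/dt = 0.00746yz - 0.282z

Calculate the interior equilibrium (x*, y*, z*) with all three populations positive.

x* ≈ 608, y* ≈ 37.8, z* ≈ 88.3

From dz/dt = 0: 0.00746y* = 0.282, so y* = 37.8.
From dx/dt = 0: 1.07(1 - x*/1170) = 0.0136·37.8, giving x* = 1170·(1 - 0.48) = 608.
From dy/dt = 0: 0.00634·608 - 0.329 = 0.0399z*, so z* = 3.52/0.0399 = 88.3.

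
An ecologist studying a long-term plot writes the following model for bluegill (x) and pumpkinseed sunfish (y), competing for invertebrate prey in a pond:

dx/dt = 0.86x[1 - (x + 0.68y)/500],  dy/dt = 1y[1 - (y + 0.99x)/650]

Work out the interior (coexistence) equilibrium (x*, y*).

x* ≈ 177, y* ≈ 474

Setting both brackets to zero gives the nullclines x + 0.68y = 500 and 0.99x + y = 650.
Substituting y = 650 - 0.99x into the first: x(1 - 0.68·0.99) = 500 - 0.68·650.
So x* = 58/0.327 = 177, and then y* = 650 - 0.99·177 = 474.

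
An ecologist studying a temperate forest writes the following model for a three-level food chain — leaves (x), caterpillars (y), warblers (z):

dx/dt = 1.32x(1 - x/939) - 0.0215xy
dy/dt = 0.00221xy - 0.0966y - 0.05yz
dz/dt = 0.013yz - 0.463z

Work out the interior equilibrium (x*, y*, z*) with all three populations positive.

x* ≈ 394, y* ≈ 35.6, z* ≈ 15.5

From dz/dt = 0: 0.013y* = 0.463, so y* = 35.6.
From dx/dt = 0: 1.32(1 - x*/939) = 0.0215·35.6, giving x* = 939·(1 - 0.58) = 394.
From dy/dt = 0: 0.00221·394 - 0.0966 = 0.05z*, so z* = 0.775/0.05 = 15.5.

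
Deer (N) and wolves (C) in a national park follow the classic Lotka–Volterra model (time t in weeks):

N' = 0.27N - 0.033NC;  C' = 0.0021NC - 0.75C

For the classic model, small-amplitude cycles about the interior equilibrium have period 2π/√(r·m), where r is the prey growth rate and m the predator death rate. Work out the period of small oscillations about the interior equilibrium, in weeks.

T ≈ 14 weeks

Here r = 0.27 and m = 0.75, so r·m = 0.203.
ω = √0.203 = 0.45 per week, hence T = 2π/ω ≈ 14 weeks.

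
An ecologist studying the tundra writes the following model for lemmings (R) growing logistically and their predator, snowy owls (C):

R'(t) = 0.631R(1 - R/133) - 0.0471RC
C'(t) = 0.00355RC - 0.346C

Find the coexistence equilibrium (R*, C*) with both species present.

R* ≈ 97.5, C* ≈ 3.58

From dC/dt = 0 with C > 0: 0.00355R* = 0.346, so R* = 97.5.
Substitute into dR/dt = 0: 0.631(1 - 97.5/133) = 0.0471C*.
The bracket is 0.267, giving C* = 0.169/0.0471 = 3.58.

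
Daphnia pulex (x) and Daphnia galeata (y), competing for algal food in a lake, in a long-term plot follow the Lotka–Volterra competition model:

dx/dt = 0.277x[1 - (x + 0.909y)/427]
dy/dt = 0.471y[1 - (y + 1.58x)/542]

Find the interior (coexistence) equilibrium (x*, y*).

Setting both brackets to zero gives the nullclines x + 0.909y = 427 and 1.58x + y = 542.
Substituting y = 542 - 1.58x into the first: x(1 - 0.909·1.58) = 427 - 0.909·542.
So x* = -65.7/-0.436 = 151, and then y* = 542 - 1.58·151 = 304.

x* ≈ 151, y* ≈ 304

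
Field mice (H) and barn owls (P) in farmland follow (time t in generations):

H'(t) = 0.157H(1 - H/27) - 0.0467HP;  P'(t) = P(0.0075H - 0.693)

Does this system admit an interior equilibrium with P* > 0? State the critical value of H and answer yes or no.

Threshold H = 92.4; K < 92.4, so no, the predator goes extinct.

The predator equation gives dP/dt > 0 only when H > 0.693/0.0075 = 92.4.
Without the predator, H → K = 27. Since 27 < 92.4, the predator cannot invade.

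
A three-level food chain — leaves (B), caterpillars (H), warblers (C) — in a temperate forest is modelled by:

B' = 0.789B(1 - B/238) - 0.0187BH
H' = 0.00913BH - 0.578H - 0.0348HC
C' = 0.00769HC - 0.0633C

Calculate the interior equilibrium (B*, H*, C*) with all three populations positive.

B* ≈ 192, H* ≈ 8.23, C* ≈ 33.6

From dC/dt = 0: 0.00769H* = 0.0633, so H* = 8.23.
From dB/dt = 0: 0.789(1 - B*/238) = 0.0187·8.23, giving B* = 238·(1 - 0.195) = 192.
From dH/dt = 0: 0.00913·192 - 0.578 = 0.0348C*, so C* = 1.17/0.0348 = 33.6.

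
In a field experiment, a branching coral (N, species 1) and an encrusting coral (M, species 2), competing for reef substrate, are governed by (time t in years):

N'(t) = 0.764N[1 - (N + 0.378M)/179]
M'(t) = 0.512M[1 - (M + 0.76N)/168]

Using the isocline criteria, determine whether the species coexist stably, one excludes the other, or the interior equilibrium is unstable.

stable coexistence

Compare the nullcline intercepts: K1/α12 = 179/0.378 = 474 > K2 = 168; K2/α21 = 168/0.76 = 221 > K1 = 179.
Since both inequalities hold, each species can invade when rare, so the interior equilibrium is stable.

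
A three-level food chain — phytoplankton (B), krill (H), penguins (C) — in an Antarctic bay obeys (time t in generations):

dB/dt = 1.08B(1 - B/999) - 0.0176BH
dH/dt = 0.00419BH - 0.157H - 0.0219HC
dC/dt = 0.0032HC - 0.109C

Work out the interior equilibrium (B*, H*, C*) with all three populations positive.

From dC/dt = 0: 0.0032H* = 0.109, so H* = 34.1.
From dB/dt = 0: 1.08(1 - B*/999) = 0.0176·34.1, giving B* = 999·(1 - 0.555) = 444.
From dH/dt = 0: 0.00419·444 - 0.157 = 0.0219C*, so C* = 1.71/0.0219 = 77.9.

B* ≈ 444, H* ≈ 34.1, C* ≈ 77.9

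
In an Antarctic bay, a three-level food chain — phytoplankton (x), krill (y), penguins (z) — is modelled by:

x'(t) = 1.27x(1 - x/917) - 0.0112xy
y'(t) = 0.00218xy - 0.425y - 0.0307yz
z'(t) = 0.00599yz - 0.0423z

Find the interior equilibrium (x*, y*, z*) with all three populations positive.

From dz/dt = 0: 0.00599y* = 0.0423, so y* = 7.06.
From dx/dt = 0: 1.27(1 - x*/917) = 0.0112·7.06, giving x* = 917·(1 - 0.0623) = 860.
From dy/dt = 0: 0.00218·860 - 0.425 = 0.0307z*, so z* = 1.45/0.0307 = 47.2.

x* ≈ 860, y* ≈ 7.06, z* ≈ 47.2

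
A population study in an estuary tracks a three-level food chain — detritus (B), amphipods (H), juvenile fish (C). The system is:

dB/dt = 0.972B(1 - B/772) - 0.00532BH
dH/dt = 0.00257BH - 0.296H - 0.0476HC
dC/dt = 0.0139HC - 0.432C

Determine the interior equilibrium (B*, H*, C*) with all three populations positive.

B* ≈ 641, H* ≈ 31.1, C* ≈ 28.4

From dC/dt = 0: 0.0139H* = 0.432, so H* = 31.1.
From dB/dt = 0: 0.972(1 - B*/772) = 0.00532·31.1, giving B* = 772·(1 - 0.17) = 641.
From dH/dt = 0: 0.00257·641 - 0.296 = 0.0476C*, so C* = 1.35/0.0476 = 28.4.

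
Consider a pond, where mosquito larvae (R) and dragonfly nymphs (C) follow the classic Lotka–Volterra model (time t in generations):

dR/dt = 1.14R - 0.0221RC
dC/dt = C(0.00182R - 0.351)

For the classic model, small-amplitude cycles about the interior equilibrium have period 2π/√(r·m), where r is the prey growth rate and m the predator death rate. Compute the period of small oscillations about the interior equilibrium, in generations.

Here r = 1.14 and m = 0.351, so r·m = 0.4.
ω = √0.4 = 0.633 per generation, hence T = 2π/ω ≈ 9.93 generations.

T ≈ 9.93 generations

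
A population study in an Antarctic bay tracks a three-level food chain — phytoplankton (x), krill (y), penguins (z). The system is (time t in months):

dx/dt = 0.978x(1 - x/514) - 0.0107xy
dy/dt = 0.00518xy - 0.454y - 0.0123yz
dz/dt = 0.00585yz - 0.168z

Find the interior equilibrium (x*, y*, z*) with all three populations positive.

x* ≈ 353, y* ≈ 28.7, z* ≈ 112

From dz/dt = 0: 0.00585y* = 0.168, so y* = 28.7.
From dx/dt = 0: 0.978(1 - x*/514) = 0.0107·28.7, giving x* = 514·(1 - 0.314) = 353.
From dy/dt = 0: 0.00518·353 - 0.454 = 0.0123z*, so z* = 1.37/0.0123 = 112.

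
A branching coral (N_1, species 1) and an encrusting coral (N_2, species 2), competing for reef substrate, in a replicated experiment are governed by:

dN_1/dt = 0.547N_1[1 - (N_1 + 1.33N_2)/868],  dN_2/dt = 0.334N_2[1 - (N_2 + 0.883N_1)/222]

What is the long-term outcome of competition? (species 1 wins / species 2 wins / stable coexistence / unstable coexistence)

Compare the nullcline intercepts: K1/α12 = 868/1.33 = 653 > K2 = 222; K2/α21 = 222/0.883 = 251 < K1 = 868.
Since the inequalities point opposite ways, species 1 can invade but species 2 cannot.

species 1 excludes species 2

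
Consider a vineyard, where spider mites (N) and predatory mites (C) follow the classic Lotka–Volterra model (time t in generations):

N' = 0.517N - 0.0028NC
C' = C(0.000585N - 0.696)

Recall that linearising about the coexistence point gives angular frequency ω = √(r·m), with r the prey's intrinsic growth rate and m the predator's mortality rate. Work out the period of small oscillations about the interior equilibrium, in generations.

Here r = 0.517 and m = 0.696, so r·m = 0.36.
ω = √0.36 = 0.6 per generation, hence T = 2π/ω ≈ 10.5 generations.

T ≈ 10.5 generations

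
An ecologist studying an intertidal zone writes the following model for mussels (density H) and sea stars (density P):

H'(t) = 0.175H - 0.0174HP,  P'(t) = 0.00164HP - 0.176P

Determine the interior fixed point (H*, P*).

H* ≈ 107, P* ≈ 10.1

Set dP/dt = 0 with P > 0: 0.00164H - 0.176 = 0, so H* = 0.176/0.00164 = 107.
Set dH/dt = 0 with H > 0: 0.175 - 0.0174P = 0, so P* = 0.175/0.0174 = 10.1.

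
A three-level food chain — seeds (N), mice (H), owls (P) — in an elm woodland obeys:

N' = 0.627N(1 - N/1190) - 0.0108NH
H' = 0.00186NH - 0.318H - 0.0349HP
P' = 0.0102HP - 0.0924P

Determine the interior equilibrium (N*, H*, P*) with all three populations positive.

N* ≈ 1000, H* ≈ 9.06, P* ≈ 44.4

From dP/dt = 0: 0.0102H* = 0.0924, so H* = 9.06.
From dN/dt = 0: 0.627(1 - N*/1190) = 0.0108·9.06, giving N* = 1190·(1 - 0.156) = 1000.
From dH/dt = 0: 0.00186·1000 - 0.318 = 0.0349P*, so P* = 1.55/0.0349 = 44.4.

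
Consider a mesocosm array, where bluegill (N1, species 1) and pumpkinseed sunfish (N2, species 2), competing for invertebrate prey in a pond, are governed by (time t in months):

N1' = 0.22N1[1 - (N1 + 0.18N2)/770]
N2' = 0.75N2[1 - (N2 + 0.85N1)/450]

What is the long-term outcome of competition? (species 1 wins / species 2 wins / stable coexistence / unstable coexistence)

species 1 excludes species 2

Compare the nullcline intercepts: K1/α12 = 770/0.18 = 4280 > K2 = 450; K2/α21 = 450/0.85 = 529 < K1 = 770.
Since the inequalities point opposite ways, species 1 can invade but species 2 cannot.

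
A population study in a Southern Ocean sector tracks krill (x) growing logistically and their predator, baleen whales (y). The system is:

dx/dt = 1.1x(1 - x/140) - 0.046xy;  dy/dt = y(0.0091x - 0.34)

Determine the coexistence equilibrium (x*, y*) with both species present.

x* ≈ 37.4, y* ≈ 17.5

From dy/dt = 0 with y > 0: 0.0091x* = 0.34, so x* = 37.4.
Substitute into dx/dt = 0: 1.1(1 - 37.4/140) = 0.046y*.
The bracket is 0.733, giving y* = 0.806/0.046 = 17.5.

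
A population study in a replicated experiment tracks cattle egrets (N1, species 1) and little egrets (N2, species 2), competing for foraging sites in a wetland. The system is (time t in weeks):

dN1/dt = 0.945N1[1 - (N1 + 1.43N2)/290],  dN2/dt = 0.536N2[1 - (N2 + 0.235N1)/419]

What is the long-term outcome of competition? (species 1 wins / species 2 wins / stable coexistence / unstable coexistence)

Compare the nullcline intercepts: K1/α12 = 290/1.43 = 203 < K2 = 419; K2/α21 = 419/0.235 = 1780 > K1 = 290.
Since the inequalities point opposite ways, species 2 can invade but species 1 cannot.

species 2 excludes species 1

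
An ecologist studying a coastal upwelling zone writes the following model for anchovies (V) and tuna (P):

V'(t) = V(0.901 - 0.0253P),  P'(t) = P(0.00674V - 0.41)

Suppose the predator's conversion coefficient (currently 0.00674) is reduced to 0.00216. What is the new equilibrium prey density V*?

At the interior fixed point, setting dP/dt = 0 with P > 0 fixes V* = (predator death rate)/(VP coefficient) — independent of the other coefficients.
With the change, V* = 0.41/0.00216 = 190; it rises from 60.8.

V* ≈ 190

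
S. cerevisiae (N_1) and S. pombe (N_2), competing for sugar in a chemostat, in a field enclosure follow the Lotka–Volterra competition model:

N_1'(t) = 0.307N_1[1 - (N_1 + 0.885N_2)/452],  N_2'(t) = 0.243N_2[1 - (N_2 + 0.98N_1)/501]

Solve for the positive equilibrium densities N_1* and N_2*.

Setting both brackets to zero gives the nullclines N_1 + 0.885N_2 = 452 and 0.98N_1 + N_2 = 501.
Substituting N_2 = 501 - 0.98N_1 into the first: N_1(1 - 0.885·0.98) = 452 - 0.885·501.
So N_1* = 8.62/0.133 = 64.9, and then N_2* = 501 - 0.98·64.9 = 437.

N_1* ≈ 64.9, N_2* ≈ 437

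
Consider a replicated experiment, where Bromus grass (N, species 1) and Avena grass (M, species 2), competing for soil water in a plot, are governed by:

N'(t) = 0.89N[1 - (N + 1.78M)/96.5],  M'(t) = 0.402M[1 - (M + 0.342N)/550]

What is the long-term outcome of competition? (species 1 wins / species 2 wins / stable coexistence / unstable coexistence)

species 2 excludes species 1

Compare the nullcline intercepts: K1/α12 = 96.5/1.78 = 54.2 < K2 = 550; K2/α21 = 550/0.342 = 1610 > K1 = 96.5.
Since the inequalities point opposite ways, species 2 can invade but species 1 cannot.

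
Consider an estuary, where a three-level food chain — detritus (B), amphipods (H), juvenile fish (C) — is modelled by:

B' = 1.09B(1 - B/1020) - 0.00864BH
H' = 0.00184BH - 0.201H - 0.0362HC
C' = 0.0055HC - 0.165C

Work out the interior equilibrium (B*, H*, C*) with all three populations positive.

B* ≈ 777, H* ≈ 30, C* ≈ 34

From dC/dt = 0: 0.0055H* = 0.165, so H* = 30.
From dB/dt = 0: 1.09(1 - B*/1020) = 0.00864·30, giving B* = 1020·(1 - 0.238) = 777.
From dH/dt = 0: 0.00184·777 - 0.201 = 0.0362C*, so C* = 1.23/0.0362 = 34.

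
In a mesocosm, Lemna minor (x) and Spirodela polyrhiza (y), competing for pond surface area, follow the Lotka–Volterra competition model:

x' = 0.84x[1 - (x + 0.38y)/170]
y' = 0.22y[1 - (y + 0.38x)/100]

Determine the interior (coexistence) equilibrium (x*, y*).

Setting both brackets to zero gives the nullclines x + 0.38y = 170 and 0.38x + y = 100.
Substituting y = 100 - 0.38x into the first: x(1 - 0.38·0.38) = 170 - 0.38·100.
So x* = 132/0.856 = 154, and then y* = 100 - 0.38·154 = 41.4.

x* ≈ 154, y* ≈ 41.4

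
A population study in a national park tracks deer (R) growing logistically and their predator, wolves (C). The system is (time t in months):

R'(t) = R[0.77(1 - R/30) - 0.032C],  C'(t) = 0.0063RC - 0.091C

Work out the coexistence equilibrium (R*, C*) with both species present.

From dC/dt = 0 with C > 0: 0.0063R* = 0.091, so R* = 14.4.
Substitute into dR/dt = 0: 0.77(1 - 14.4/30) = 0.032C*.
The bracket is 0.519, giving C* = 0.399/0.032 = 12.5.

R* ≈ 14.4, C* ≈ 12.5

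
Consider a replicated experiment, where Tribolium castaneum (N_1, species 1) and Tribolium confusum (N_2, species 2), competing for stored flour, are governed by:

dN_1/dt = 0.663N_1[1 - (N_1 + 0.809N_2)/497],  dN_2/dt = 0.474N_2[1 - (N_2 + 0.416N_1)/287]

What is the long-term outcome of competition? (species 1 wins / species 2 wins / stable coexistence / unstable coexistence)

stable coexistence

Compare the nullcline intercepts: K1/α12 = 497/0.809 = 614 > K2 = 287; K2/α21 = 287/0.416 = 690 > K1 = 497.
Since both inequalities hold, each species can invade when rare, so the interior equilibrium is stable.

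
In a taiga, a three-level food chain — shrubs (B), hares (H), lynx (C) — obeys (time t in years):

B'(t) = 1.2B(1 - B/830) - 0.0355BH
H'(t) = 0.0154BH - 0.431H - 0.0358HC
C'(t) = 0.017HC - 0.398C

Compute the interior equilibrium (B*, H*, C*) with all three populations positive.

From dC/dt = 0: 0.017H* = 0.398, so H* = 23.4.
From dB/dt = 0: 1.2(1 - B*/830) = 0.0355·23.4, giving B* = 830·(1 - 0.693) = 255.
From dH/dt = 0: 0.0154·255 - 0.431 = 0.0358C*, so C* = 3.5/0.0358 = 97.7.

B* ≈ 255, H* ≈ 23.4, C* ≈ 97.7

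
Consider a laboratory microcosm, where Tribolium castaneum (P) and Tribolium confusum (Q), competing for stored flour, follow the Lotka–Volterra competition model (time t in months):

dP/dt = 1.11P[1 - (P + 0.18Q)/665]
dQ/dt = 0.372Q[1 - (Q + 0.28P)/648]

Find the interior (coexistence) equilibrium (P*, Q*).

Setting both brackets to zero gives the nullclines P + 0.18Q = 665 and 0.28P + Q = 648.
Substituting Q = 648 - 0.28P into the first: P(1 - 0.18·0.28) = 665 - 0.18·648.
So P* = 548/0.95 = 577, and then Q* = 648 - 0.28·577 = 486.

P* ≈ 577, Q* ≈ 486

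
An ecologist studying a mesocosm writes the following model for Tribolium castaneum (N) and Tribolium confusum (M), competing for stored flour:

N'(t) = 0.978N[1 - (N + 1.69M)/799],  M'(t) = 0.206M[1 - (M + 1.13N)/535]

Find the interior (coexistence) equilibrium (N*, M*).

Setting both brackets to zero gives the nullclines N + 1.69M = 799 and 1.13N + M = 535.
Substituting M = 535 - 1.13N into the first: N(1 - 1.69·1.13) = 799 - 1.69·535.
So N* = -105/-0.91 = 116, and then M* = 535 - 1.13·116 = 404.

N* ≈ 116, M* ≈ 404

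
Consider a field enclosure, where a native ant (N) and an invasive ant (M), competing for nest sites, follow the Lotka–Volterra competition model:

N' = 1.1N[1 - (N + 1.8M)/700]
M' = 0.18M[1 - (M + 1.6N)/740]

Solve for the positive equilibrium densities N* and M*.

N* ≈ 336, M* ≈ 202

Setting both brackets to zero gives the nullclines N + 1.8M = 700 and 1.6N + M = 740.
Substituting M = 740 - 1.6N into the first: N(1 - 1.8·1.6) = 700 - 1.8·740.
So N* = -632/-1.88 = 336, and then M* = 740 - 1.6·336 = 202.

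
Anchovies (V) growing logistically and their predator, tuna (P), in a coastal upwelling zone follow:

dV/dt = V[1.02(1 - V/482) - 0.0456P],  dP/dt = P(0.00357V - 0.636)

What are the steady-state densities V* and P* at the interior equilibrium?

From dP/dt = 0 with P > 0: 0.00357V* = 0.636, so V* = 178.
Substitute into dV/dt = 0: 1.02(1 - 178/482) = 0.0456P*.
The bracket is 0.63, giving P* = 0.643/0.0456 = 14.1.

V* ≈ 178, P* ≈ 14.1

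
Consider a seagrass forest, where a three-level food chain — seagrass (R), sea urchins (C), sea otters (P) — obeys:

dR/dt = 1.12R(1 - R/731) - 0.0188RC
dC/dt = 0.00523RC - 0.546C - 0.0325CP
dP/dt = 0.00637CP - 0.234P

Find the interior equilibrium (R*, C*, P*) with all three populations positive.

R* ≈ 280, C* ≈ 36.7, P* ≈ 28.3

From dP/dt = 0: 0.00637C* = 0.234, so C* = 36.7.
From dR/dt = 0: 1.12(1 - R*/731) = 0.0188·36.7, giving R* = 731·(1 - 0.617) = 280.
From dC/dt = 0: 0.00523·280 - 0.546 = 0.0325P*, so P* = 0.92/0.0325 = 28.3.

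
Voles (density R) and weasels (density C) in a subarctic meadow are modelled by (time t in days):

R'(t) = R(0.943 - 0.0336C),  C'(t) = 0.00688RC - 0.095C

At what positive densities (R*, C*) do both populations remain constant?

R* ≈ 13.8, C* ≈ 28.1

Set dC/dt = 0 with C > 0: 0.00688R - 0.095 = 0, so R* = 0.095/0.00688 = 13.8.
Set dR/dt = 0 with R > 0: 0.943 - 0.0336C = 0, so C* = 0.943/0.0336 = 28.1.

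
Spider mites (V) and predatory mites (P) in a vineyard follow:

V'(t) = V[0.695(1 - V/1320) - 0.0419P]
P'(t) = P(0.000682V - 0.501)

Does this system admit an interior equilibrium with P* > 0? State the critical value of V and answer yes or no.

The predator equation gives dP/dt > 0 only when V > 0.501/0.000682 = 735.
Without the predator, V → K = 1320. Since 1320 > 735, the predator can invade and persist.

Threshold V = 735; K > 735, so yes, the predator persists.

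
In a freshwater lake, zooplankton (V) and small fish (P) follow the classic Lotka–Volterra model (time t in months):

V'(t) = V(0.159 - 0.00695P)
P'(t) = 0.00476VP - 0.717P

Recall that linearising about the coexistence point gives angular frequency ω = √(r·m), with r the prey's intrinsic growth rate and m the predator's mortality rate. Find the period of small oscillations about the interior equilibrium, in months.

T ≈ 18.6 months

Here r = 0.159 and m = 0.717, so r·m = 0.114.
ω = √0.114 = 0.338 per month, hence T = 2π/ω ≈ 18.6 months.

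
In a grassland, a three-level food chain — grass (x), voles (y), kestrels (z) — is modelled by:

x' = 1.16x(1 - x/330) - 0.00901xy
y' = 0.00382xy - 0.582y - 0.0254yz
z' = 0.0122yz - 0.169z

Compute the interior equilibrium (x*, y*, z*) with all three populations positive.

From dz/dt = 0: 0.0122y* = 0.169, so y* = 13.9.
From dx/dt = 0: 1.16(1 - x*/330) = 0.00901·13.9, giving x* = 330·(1 - 0.108) = 294.
From dy/dt = 0: 0.00382·294 - 0.582 = 0.0254z*, so z* = 0.543/0.0254 = 21.4.

x* ≈ 294, y* ≈ 13.9, z* ≈ 21.4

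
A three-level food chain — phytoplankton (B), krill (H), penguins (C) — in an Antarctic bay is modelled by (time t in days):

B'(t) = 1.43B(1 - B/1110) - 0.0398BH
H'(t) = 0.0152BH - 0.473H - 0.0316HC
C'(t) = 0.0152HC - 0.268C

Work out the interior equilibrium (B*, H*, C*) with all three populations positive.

From dC/dt = 0: 0.0152H* = 0.268, so H* = 17.6.
From dB/dt = 0: 1.43(1 - B*/1110) = 0.0398·17.6, giving B* = 1110·(1 - 0.491) = 565.
From dH/dt = 0: 0.0152·565 - 0.473 = 0.0316C*, so C* = 8.12/0.0316 = 257.

B* ≈ 565, H* ≈ 17.6, C* ≈ 257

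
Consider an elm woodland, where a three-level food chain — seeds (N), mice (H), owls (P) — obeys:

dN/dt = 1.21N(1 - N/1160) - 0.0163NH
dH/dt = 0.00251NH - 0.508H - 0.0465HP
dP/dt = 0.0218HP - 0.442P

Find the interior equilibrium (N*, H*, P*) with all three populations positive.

N* ≈ 843, H* ≈ 20.3, P* ≈ 34.6

From dP/dt = 0: 0.0218H* = 0.442, so H* = 20.3.
From dN/dt = 0: 1.21(1 - N*/1160) = 0.0163·20.3, giving N* = 1160·(1 - 0.273) = 843.
From dH/dt = 0: 0.00251·843 - 0.508 = 0.0465P*, so P* = 1.61/0.0465 = 34.6.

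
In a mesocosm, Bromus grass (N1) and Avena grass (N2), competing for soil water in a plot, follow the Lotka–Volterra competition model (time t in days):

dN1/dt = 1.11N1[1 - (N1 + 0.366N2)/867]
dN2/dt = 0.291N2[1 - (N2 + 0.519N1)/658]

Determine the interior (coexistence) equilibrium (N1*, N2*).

Setting both brackets to zero gives the nullclines N1 + 0.366N2 = 867 and 0.519N1 + N2 = 658.
Substituting N2 = 658 - 0.519N1 into the first: N1(1 - 0.366·0.519) = 867 - 0.366·658.
So N1* = 626/0.81 = 773, and then N2* = 658 - 0.519·773 = 257.

N1* ≈ 773, N2* ≈ 257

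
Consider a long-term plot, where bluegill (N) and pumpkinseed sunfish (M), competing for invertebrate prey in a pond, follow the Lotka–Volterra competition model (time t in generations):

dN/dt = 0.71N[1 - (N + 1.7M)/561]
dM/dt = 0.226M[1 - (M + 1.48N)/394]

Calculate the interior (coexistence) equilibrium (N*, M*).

Setting both brackets to zero gives the nullclines N + 1.7M = 561 and 1.48N + M = 394.
Substituting M = 394 - 1.48N into the first: N(1 - 1.7·1.48) = 561 - 1.7·394.
So N* = -109/-1.52 = 71.8, and then M* = 394 - 1.48·71.8 = 288.

N* ≈ 71.8, M* ≈ 288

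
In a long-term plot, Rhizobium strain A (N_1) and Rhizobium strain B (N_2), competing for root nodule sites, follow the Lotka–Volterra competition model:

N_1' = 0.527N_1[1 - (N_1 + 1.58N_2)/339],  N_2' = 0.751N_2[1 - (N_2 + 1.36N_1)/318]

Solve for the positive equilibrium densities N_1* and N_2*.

N_1* ≈ 142, N_2* ≈ 125

Setting both brackets to zero gives the nullclines N_1 + 1.58N_2 = 339 and 1.36N_1 + N_2 = 318.
Substituting N_2 = 318 - 1.36N_1 into the first: N_1(1 - 1.58·1.36) = 339 - 1.58·318.
So N_1* = -163/-1.15 = 142, and then N_2* = 318 - 1.36·142 = 125.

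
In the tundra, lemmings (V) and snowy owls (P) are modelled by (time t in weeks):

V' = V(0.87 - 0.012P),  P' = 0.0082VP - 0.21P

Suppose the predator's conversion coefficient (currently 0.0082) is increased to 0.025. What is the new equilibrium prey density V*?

V* ≈ 8.4

At the interior fixed point, setting dP/dt = 0 with P > 0 fixes V* = (predator death rate)/(VP coefficient) — independent of the other coefficients.
With the change, V* = 0.21/0.025 = 8.4; it falls from 25.6.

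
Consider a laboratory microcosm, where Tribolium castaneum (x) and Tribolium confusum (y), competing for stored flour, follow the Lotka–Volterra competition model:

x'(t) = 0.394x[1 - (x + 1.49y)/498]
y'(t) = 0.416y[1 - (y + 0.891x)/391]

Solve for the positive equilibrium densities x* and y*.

x* ≈ 258, y* ≈ 161

Setting both brackets to zero gives the nullclines x + 1.49y = 498 and 0.891x + y = 391.
Substituting y = 391 - 0.891x into the first: x(1 - 1.49·0.891) = 498 - 1.49·391.
So x* = -84.6/-0.328 = 258, and then y* = 391 - 0.891·258 = 161.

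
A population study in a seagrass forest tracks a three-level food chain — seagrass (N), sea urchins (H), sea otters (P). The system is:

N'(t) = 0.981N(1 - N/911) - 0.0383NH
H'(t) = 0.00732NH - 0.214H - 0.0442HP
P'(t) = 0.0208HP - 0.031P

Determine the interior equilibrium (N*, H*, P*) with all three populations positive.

N* ≈ 858, H* ≈ 1.49, P* ≈ 137

From dP/dt = 0: 0.0208H* = 0.031, so H* = 1.49.
From dN/dt = 0: 0.981(1 - N*/911) = 0.0383·1.49, giving N* = 911·(1 - 0.0582) = 858.
From dH/dt = 0: 0.00732·858 - 0.214 = 0.0442P*, so P* = 6.07/0.0442 = 137.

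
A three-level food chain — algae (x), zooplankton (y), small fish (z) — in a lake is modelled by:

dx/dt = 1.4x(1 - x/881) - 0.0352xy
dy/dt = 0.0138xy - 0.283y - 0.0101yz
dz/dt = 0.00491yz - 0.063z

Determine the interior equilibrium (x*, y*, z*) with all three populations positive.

x* ≈ 597, y* ≈ 12.8, z* ≈ 787

From dz/dt = 0: 0.00491y* = 0.063, so y* = 12.8.
From dx/dt = 0: 1.4(1 - x*/881) = 0.0352·12.8, giving x* = 881·(1 - 0.323) = 597.
From dy/dt = 0: 0.0138·597 - 0.283 = 0.0101z*, so z* = 7.95/0.0101 = 787.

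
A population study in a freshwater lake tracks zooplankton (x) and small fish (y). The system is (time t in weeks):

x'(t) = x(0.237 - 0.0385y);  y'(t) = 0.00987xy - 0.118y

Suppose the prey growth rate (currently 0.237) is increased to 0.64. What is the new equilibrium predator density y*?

At the interior fixed point, setting dx/dt = 0 with x > 0 fixes y* = (prey growth rate)/(xy coefficient) — independent of the other coefficients.
With the change, y* = 0.64/0.0385 = 16.6; it rises from 6.16.

y* ≈ 16.6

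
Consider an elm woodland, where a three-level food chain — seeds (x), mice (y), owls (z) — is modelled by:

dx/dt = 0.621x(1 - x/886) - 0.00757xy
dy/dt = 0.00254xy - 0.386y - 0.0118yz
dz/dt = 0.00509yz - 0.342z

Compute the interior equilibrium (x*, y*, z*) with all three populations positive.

x* ≈ 160, y* ≈ 67.2, z* ≈ 1.8

From dz/dt = 0: 0.00509y* = 0.342, so y* = 67.2.
From dx/dt = 0: 0.621(1 - x*/886) = 0.00757·67.2, giving x* = 886·(1 - 0.819) = 160.
From dy/dt = 0: 0.00254·160 - 0.386 = 0.0118z*, so z* = 0.0212/0.0118 = 1.8.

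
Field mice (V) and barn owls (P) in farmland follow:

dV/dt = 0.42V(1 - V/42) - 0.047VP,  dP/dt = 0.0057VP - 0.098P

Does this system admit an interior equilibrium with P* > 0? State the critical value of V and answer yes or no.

Threshold V = 17.2; K > 17.2, so yes, the predator persists.

The predator equation gives dP/dt > 0 only when V > 0.098/0.0057 = 17.2.
Without the predator, V → K = 42. Since 42 > 17.2, the predator can invade and persist.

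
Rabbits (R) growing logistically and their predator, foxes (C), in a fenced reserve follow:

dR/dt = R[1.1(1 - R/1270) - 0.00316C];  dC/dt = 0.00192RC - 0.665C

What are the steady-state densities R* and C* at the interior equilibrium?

R* ≈ 346, C* ≈ 253

From dC/dt = 0 with C > 0: 0.00192R* = 0.665, so R* = 346.
Substitute into dR/dt = 0: 1.1(1 - 346/1270) = 0.00316C*.
The bracket is 0.727, giving C* = 0.8/0.00316 = 253.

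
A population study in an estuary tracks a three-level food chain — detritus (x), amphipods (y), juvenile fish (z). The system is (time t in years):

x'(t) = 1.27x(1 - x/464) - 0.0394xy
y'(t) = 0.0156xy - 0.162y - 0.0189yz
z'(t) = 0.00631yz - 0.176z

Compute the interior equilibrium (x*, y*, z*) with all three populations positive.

x* ≈ 62.5, y* ≈ 27.9, z* ≈ 43

From dz/dt = 0: 0.00631y* = 0.176, so y* = 27.9.
From dx/dt = 0: 1.27(1 - x*/464) = 0.0394·27.9, giving x* = 464·(1 - 0.865) = 62.5.
From dy/dt = 0: 0.0156·62.5 - 0.162 = 0.0189z*, so z* = 0.813/0.0189 = 43.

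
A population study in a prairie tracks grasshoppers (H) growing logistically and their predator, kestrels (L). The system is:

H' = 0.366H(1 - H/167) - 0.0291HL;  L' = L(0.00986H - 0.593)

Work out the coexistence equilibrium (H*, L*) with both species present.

H* ≈ 60.1, L* ≈ 8.05

From dL/dt = 0 with L > 0: 0.00986H* = 0.593, so H* = 60.1.
Substitute into dH/dt = 0: 0.366(1 - 60.1/167) = 0.0291L*.
The bracket is 0.64, giving L* = 0.234/0.0291 = 8.05.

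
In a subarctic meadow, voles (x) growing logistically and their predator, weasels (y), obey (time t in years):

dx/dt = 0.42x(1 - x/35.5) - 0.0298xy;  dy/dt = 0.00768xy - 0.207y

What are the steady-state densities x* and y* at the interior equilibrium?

From dy/dt = 0 with y > 0: 0.00768x* = 0.207, so x* = 27.
Substitute into dx/dt = 0: 0.42(1 - 27/35.5) = 0.0298y*.
The bracket is 0.241, giving y* = 0.101/0.0298 = 3.39.

x* ≈ 27, y* ≈ 3.39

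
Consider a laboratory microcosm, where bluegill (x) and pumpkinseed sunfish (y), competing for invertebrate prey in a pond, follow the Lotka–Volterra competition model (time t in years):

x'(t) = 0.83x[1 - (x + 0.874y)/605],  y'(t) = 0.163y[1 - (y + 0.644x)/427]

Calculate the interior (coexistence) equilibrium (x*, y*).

Setting both brackets to zero gives the nullclines x + 0.874y = 605 and 0.644x + y = 427.
Substituting y = 427 - 0.644x into the first: x(1 - 0.874·0.644) = 605 - 0.874·427.
So x* = 232/0.437 = 530, and then y* = 427 - 0.644·530 = 85.5.

x* ≈ 530, y* ≈ 85.5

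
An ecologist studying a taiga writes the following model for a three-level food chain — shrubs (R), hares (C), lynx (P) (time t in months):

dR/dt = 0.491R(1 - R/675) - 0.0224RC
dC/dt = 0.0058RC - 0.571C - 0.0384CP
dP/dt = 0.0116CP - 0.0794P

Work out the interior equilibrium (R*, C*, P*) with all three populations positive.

R* ≈ 464, C* ≈ 6.84, P* ≈ 55.2

From dP/dt = 0: 0.0116C* = 0.0794, so C* = 6.84.
From dR/dt = 0: 0.491(1 - R*/675) = 0.0224·6.84, giving R* = 675·(1 - 0.312) = 464.
From dC/dt = 0: 0.0058·464 - 0.571 = 0.0384P*, so P* = 2.12/0.0384 = 55.2.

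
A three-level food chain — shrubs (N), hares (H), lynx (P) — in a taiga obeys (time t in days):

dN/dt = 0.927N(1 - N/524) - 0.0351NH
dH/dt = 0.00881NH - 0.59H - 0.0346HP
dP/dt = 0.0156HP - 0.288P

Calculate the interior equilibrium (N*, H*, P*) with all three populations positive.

From dP/dt = 0: 0.0156H* = 0.288, so H* = 18.5.
From dN/dt = 0: 0.927(1 - N*/524) = 0.0351·18.5, giving N* = 524·(1 - 0.699) = 158.
From dH/dt = 0: 0.00881·158 - 0.59 = 0.0346P*, so P* = 0.799/0.0346 = 23.1.

N* ≈ 158, H* ≈ 18.5, P* ≈ 23.1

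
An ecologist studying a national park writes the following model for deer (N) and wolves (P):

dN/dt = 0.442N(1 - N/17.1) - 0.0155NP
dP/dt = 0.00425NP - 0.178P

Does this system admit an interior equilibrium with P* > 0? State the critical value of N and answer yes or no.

The predator equation gives dP/dt > 0 only when N > 0.178/0.00425 = 41.9.
Without the predator, N → K = 17.1. Since 17.1 < 41.9, the predator cannot invade.

Threshold N = 41.9; K < 41.9, so no, the predator goes extinct.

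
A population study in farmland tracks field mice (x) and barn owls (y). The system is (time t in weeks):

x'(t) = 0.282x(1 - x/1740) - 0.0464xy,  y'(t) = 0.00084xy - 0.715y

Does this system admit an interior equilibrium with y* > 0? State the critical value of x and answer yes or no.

The predator equation gives dy/dt > 0 only when x > 0.715/0.00084 = 851.
Without the predator, x → K = 1740. Since 1740 > 851, the predator can invade and persist.

Threshold x = 851; K > 851, so yes, the predator persists.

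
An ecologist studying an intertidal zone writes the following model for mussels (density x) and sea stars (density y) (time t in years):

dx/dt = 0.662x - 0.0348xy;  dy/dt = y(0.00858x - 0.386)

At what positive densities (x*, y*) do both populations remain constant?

Set dy/dt = 0 with y > 0: 0.00858x - 0.386 = 0, so x* = 0.386/0.00858 = 45.
Set dx/dt = 0 with x > 0: 0.662 - 0.0348y = 0, so y* = 0.662/0.0348 = 19.

x* ≈ 45, y* ≈ 19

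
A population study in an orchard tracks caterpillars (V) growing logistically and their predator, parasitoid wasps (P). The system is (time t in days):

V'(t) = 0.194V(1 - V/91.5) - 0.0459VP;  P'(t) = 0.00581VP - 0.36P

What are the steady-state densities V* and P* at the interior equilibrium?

From dP/dt = 0 with P > 0: 0.00581V* = 0.36, so V* = 62.
Substitute into dV/dt = 0: 0.194(1 - 62/91.5) = 0.0459P*.
The bracket is 0.323, giving P* = 0.0626/0.0459 = 1.36.

V* ≈ 62, P* ≈ 1.36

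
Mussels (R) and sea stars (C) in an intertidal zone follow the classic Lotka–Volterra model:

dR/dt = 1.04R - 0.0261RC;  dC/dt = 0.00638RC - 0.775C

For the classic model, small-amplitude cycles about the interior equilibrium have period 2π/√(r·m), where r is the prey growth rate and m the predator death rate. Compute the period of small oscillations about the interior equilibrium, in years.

T ≈ 7 years

Here r = 1.04 and m = 0.775, so r·m = 0.806.
ω = √0.806 = 0.898 per year, hence T = 2π/ω ≈ 7 years.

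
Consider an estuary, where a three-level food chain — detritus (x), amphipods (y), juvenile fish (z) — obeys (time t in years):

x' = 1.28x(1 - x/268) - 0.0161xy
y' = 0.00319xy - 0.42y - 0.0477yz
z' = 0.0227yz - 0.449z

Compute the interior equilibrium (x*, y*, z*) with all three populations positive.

x* ≈ 201, y* ≈ 19.8, z* ≈ 4.66

From dz/dt = 0: 0.0227y* = 0.449, so y* = 19.8.
From dx/dt = 0: 1.28(1 - x*/268) = 0.0161·19.8, giving x* = 268·(1 - 0.249) = 201.
From dy/dt = 0: 0.00319·201 - 0.42 = 0.0477z*, so z* = 0.222/0.0477 = 4.66.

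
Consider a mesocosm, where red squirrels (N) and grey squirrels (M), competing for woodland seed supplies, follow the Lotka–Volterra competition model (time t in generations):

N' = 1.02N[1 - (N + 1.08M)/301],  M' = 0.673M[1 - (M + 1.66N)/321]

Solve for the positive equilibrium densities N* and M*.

Setting both brackets to zero gives the nullclines N + 1.08M = 301 and 1.66N + M = 321.
Substituting M = 321 - 1.66N into the first: N(1 - 1.08·1.66) = 301 - 1.08·321.
So N* = -45.7/-0.793 = 57.6, and then M* = 321 - 1.66·57.6 = 225.

N* ≈ 57.6, M* ≈ 225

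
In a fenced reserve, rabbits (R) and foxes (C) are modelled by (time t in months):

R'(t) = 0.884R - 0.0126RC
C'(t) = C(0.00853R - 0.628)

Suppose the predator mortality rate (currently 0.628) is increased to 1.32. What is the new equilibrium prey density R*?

R* ≈ 155

At the interior fixed point, setting dC/dt = 0 with C > 0 fixes R* = (predator death rate)/(RC coefficient) — independent of the other coefficients.
With the change, R* = 1.32/0.00853 = 155; it rises from 73.6.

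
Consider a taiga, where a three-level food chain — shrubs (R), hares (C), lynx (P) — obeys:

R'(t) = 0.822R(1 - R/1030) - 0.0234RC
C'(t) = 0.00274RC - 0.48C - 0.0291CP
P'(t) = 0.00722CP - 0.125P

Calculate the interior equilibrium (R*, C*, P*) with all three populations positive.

From dP/dt = 0: 0.00722C* = 0.125, so C* = 17.3.
From dR/dt = 0: 0.822(1 - R*/1030) = 0.0234·17.3, giving R* = 1030·(1 - 0.493) = 522.
From dC/dt = 0: 0.00274·522 - 0.48 = 0.0291P*, so P* = 0.951/0.0291 = 32.7.

R* ≈ 522, C* ≈ 17.3, P* ≈ 32.7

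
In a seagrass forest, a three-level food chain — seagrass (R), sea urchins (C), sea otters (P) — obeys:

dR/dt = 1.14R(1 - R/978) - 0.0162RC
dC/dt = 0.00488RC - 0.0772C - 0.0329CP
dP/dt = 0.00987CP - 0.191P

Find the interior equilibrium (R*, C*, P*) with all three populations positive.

From dP/dt = 0: 0.00987C* = 0.191, so C* = 19.4.
From dR/dt = 0: 1.14(1 - R*/978) = 0.0162·19.4, giving R* = 978·(1 - 0.275) = 709.
From dC/dt = 0: 0.00488·709 - 0.0772 = 0.0329P*, so P* = 3.38/0.0329 = 103.

R* ≈ 709, C* ≈ 19.4, P* ≈ 103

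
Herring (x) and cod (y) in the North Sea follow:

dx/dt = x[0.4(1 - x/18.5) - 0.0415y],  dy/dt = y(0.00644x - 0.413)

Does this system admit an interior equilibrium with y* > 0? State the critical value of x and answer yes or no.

The predator equation gives dy/dt > 0 only when x > 0.413/0.00644 = 64.1.
Without the predator, x → K = 18.5. Since 18.5 < 64.1, the predator cannot invade.

Threshold x = 64.1; K < 64.1, so no, the predator goes extinct.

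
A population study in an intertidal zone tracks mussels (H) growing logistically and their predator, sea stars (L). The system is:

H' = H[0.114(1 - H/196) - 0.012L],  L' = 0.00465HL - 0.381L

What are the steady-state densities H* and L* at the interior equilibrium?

H* ≈ 81.9, L* ≈ 5.53

From dL/dt = 0 with L > 0: 0.00465H* = 0.381, so H* = 81.9.
Substitute into dH/dt = 0: 0.114(1 - 81.9/196) = 0.012L*.
The bracket is 0.582, giving L* = 0.0663/0.012 = 5.53.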